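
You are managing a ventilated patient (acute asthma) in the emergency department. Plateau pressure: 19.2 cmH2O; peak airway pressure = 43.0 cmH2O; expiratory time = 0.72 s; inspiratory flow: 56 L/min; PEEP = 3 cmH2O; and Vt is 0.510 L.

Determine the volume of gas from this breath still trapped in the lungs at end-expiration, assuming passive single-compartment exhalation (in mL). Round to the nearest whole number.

Flow: 56 L/min ÷ 60 = 0.9333 L/s.
R = (PIP − Pplat)/V̇ = (43.0 − 19.2) / 0.9333 = 23.8/0.9333 = 25.501 cmH2O·s/L.
C = Vt/(Pplat − PEEP) = 510.0 / (19.2 − 3) = 510.0/16.2 = 31.481 mL/cmH2O.
τ = R × C = 25.501 × 0.03148 L/cmH2O = 0.8028 s.
Fraction remaining = e^(−Te/τ) = e^(−0.72/0.8028) = 0.4078.
Trapped volume = 510.0 × 0.4078 = 207.98 mL.

208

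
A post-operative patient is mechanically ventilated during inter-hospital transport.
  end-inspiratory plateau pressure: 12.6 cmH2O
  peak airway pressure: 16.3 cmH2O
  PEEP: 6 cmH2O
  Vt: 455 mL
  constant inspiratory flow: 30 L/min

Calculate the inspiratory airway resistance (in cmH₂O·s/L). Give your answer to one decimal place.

7.4

Flow: 30 L/min ÷ 60 = 0.5 L/s.
Raw = (PIP − Pplat) / flow = (16.3 − 12.6) / 0.5 = 3.7 / 0.5 = 7.4 cmH2O·s/L.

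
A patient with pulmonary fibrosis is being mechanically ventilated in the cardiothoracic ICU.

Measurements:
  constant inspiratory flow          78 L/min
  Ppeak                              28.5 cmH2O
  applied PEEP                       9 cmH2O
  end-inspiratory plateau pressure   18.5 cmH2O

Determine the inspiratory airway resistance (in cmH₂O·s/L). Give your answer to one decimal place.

Flow: 78 L/min ÷ 60 = 1.3 L/s.
Raw = (PIP − Pplat) / flow = (28.5 − 18.5) / 1.3 = 10.0 / 1.3 = 7.692 cmH2O·s/L.

7.7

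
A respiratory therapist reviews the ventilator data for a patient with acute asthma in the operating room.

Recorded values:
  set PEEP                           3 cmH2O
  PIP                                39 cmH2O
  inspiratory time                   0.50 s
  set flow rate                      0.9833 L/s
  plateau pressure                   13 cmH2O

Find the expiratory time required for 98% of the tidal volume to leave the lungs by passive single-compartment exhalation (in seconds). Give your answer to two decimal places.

5.09

Vt = flow × Ti = 0.9833 L/s × 0.50 s × 1000 mL/L = 491.65 mL.
R = (PIP − Pplat)/V̇ = (39 − 13) / 0.9833 = 26.0/0.9833 = 26.442 cmH2O·s/L.
C = Vt/(Pplat − PEEP) = 491.65 / (13 − 3) = 491.65/10.0 = 49.165 mL/cmH2O.
τ = R × C = 26.442 × 0.04917 L/cmH2O = 1.3 s.
t = −τ·ln(1 − 0.98) = −1.3·ln(0.02) = 5.086 s.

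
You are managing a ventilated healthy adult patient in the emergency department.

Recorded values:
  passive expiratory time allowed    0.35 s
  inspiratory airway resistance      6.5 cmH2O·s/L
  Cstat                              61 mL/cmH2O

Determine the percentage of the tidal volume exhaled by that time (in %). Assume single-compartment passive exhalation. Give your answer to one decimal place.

58.6

τ = R × C = 6.5 × 61 mL/cmH2O = 6.5 × 0.061 L/cmH2O = 0.3965 s.
Passive exhalation: V(t)/V₀ = e^(−t/τ) = e^(−0.35/0.3965) = 0.4137.
Fraction exhaled = 1 − 0.4137 = 0.5863 → 58.63%.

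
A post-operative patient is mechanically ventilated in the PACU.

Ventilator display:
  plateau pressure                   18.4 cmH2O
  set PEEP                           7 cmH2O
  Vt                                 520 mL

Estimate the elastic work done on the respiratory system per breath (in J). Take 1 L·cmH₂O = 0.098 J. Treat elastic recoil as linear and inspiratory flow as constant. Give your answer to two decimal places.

Elastic work ≈ ½ × (Pplat − PEEP) × Vt = 0.5 × (18.4 − 7) × 0.520 L = 0.5 × 11.4 × 0.520 = 2.964 L·cmH2O.
× 0.098 J/(L·cmH2O) → 0.2905 J.

0.29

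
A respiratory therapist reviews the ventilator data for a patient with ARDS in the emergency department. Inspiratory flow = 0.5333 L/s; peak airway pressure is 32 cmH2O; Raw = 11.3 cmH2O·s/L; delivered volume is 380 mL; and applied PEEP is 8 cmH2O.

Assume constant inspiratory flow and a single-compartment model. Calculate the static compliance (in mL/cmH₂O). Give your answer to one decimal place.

Equation of motion (constant flow): PIP = Vt/C + R·V̇ + PEEP.
Vt/C = PIP − R·V̇ − PEEP = 32 − 11.3×0.5333 − 8 = 32 − 6.026 − 8 = 17.974 cmH2O.
C = Vt / 17.974 = 380 / 17.974 = 21.142 mL/cmH2O.

21.1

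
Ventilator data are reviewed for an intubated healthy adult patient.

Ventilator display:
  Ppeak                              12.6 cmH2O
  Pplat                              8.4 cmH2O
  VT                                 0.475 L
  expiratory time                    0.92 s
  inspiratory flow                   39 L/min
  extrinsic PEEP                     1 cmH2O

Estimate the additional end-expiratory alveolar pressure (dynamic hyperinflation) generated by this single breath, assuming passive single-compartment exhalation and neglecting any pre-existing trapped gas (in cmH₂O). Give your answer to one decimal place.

Flow: 39 L/min ÷ 60 = 0.65 L/s.
R = (PIP − Pplat)/V̇ = (12.6 − 8.4) / 0.65 = 4.2/0.65 = 6.462 cmH2O·s/L.
C = Vt/(Pplat − PEEP) = 475.0 / (8.4 − 1) = 475.0/7.4 = 64.189 mL/cmH2O.
τ = R × C = 6.462 × 0.06419 L/cmH2O = 0.4148 s.
Fraction remaining = e^(−Te/τ) = e^(−0.92/0.4148) = 0.1088; trapped volume = 475.0 × 0.1088 = 51.68 mL.
Additional alveolar pressure from trapping ≈ V_trapped / C = 51.68 / 64.189 = 0.8051 cmH2O.

0.8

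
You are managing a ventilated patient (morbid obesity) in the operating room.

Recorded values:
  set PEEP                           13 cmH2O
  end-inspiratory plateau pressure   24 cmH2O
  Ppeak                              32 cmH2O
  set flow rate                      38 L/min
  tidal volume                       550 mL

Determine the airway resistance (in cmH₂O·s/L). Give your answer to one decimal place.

Flow: 38 L/min ÷ 60 = 0.6333 L/s.
Raw = (PIP − Pplat) / flow = (32 − 24) / 0.6333 = 8.0 / 0.6333 = 12.632 cmH2O·s/L.

12.6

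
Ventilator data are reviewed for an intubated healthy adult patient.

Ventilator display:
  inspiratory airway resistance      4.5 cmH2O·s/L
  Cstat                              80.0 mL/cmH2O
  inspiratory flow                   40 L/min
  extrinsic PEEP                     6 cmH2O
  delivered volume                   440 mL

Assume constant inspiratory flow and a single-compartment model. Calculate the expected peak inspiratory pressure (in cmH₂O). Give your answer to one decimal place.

14.5

Flow: 40 L/min ÷ 60 = 0.6667 L/s.
Equation of motion (constant flow): PIP = Vt/C + R·V̇ + PEEP.
PIP = 440/80.0 + 4.5×0.6667 + 6 = 5.5 + 3.0 + 6 = 14.5 cmH2O.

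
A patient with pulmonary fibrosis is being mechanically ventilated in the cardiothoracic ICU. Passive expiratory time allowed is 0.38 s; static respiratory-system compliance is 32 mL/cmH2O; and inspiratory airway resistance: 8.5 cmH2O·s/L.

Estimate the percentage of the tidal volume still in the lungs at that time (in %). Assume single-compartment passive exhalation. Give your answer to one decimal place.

τ = R × C = 8.5 × 32 mL/cmH2O = 8.5 × 0.032 L/cmH2O = 0.272 s.
Passive exhalation: V(t)/V₀ = e^(−t/τ) = e^(−0.38/0.272) = 0.2473.
Fraction remaining = 0.2473 → 24.73%.

24.7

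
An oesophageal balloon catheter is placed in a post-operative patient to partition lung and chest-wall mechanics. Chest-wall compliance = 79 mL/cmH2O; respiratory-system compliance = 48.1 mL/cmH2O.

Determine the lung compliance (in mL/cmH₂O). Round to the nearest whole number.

123

1/CL = 1/Crs − 1/Ccw.
1/CL = 1/48.1 − 1/79 = 0.008132.
CL = 122.97 mL/cmH2O.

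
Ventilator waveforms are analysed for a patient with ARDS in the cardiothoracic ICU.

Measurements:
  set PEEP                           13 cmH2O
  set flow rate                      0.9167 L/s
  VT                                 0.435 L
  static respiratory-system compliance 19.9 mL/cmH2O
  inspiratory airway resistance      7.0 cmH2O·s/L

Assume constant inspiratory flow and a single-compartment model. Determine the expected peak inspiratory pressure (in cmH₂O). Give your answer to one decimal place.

41.3

Equation of motion (constant flow): PIP = Vt/C + R·V̇ + PEEP.
PIP = 435/19.9 + 7.0×0.9167 + 13 = 21.859 + 6.417 + 13 = 41.276 cmH2O.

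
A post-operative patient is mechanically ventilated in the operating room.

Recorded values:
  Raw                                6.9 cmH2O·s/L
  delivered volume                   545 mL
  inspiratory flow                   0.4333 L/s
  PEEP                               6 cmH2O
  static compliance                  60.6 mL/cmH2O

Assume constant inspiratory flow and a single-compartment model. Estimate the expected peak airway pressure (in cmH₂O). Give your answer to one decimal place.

Equation of motion (constant flow): PIP = Vt/C + R·V̇ + PEEP.
PIP = 545/60.6 + 6.9×0.4333 + 6 = 8.993 + 2.99 + 6 = 17.983 cmH2O.

18.0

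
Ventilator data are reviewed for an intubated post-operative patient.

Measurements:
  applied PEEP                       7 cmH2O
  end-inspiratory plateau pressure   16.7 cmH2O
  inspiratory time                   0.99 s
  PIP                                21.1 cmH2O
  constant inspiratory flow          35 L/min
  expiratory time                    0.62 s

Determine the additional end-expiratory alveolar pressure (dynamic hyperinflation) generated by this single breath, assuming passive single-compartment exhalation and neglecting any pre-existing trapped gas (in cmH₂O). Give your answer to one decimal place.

Flow: 35 L/min ÷ 60 = 0.5833 L/s.
Vt = flow × Ti = 0.5833 L/s × 0.99 s × 1000 mL/L = 577.47 mL.
R = (PIP − Pplat)/V̇ = (21.1 − 16.7) / 0.5833 = 4.4/0.5833 = 7.543 cmH2O·s/L.
C = Vt/(Pplat − PEEP) = 577.47 / (16.7 − 7) = 577.47/9.7 = 59.533 mL/cmH2O.
τ = R × C = 7.543 × 0.05953 L/cmH2O = 0.449 s.
Fraction remaining = e^(−Te/τ) = e^(−0.62/0.449) = 0.2514; trapped volume = 577.47 × 0.2514 = 145.18 mL.
Additional alveolar pressure from trapping ≈ V_trapped / C = 145.18 / 59.533 = 2.439 cmH2O.

2.4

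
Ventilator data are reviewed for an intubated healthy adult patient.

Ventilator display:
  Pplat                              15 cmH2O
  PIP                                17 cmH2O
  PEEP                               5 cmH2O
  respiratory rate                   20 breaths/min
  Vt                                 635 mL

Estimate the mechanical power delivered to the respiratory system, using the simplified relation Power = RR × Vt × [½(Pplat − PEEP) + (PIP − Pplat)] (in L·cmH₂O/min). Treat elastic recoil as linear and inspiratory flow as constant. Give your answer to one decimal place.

Per-breath work = Vt × [½(Pplat−PEEP) + (PIP−Pplat)] = 0.635 × [0.5×10.0 + 2.0] = 0.635 × 7.0 = 4.445 L·cmH2O.
Power = 20 × 4.445 = 88.9 L·cmH2O/min.

88.9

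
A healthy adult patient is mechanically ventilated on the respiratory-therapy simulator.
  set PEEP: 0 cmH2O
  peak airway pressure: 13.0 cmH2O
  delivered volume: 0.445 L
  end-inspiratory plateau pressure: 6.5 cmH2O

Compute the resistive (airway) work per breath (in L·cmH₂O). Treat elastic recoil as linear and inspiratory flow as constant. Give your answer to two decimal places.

2.89

With constant inspiratory flow the resistive pressure is constant at PIP − Pplat = 13.0 − 6.5 = 6.5 cmH2O, so resistive work = 6.5 × 0.445 = 2.893 L·cmH2O.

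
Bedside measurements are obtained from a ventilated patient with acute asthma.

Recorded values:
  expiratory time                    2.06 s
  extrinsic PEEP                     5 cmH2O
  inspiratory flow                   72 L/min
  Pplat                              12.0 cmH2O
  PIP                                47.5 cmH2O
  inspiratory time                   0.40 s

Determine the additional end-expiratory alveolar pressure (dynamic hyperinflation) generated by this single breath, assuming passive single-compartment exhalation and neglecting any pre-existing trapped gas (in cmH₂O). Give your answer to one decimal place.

2.5

Flow: 72 L/min ÷ 60 = 1.2 L/s.
Vt = flow × Ti = 1.2 L/s × 0.40 s × 1000 mL/L = 480.0 mL.
R = (PIP − Pplat)/V̇ = (47.5 − 12.0) / 1.2 = 35.5/1.2 = 29.583 cmH2O·s/L.
C = Vt/(Pplat − PEEP) = 480.0 / (12.0 − 5) = 480.0/7.0 = 68.571 mL/cmH2O.
τ = R × C = 29.583 × 0.06857 L/cmH2O = 2.029 s.
Fraction remaining = e^(−Te/τ) = e^(−2.06/2.029) = 0.3623; trapped volume = 480.0 × 0.3623 = 173.9 mL.
Additional alveolar pressure from trapping ≈ V_trapped / C = 173.9 / 68.571 = 2.536 cmH2O.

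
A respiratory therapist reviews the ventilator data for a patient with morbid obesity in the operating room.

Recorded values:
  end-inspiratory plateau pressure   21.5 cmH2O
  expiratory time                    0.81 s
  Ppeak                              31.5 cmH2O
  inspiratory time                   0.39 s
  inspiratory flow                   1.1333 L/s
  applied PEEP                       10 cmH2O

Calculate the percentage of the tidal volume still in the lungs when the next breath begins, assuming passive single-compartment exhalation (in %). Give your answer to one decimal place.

Vt = flow × Ti = 1.1333 L/s × 0.39 s × 1000 mL/L = 441.99 mL.
R = (PIP − Pplat)/V̇ = (31.5 − 21.5) / 1.1333 = 10.0/1.1333 = 8.824 cmH2O·s/L.
C = Vt/(Pplat − PEEP) = 441.99 / (21.5 − 10) = 441.99/11.5 = 38.434 mL/cmH2O.
τ = R × C = 8.824 × 0.03843 L/cmH2O = 0.3391 s.
Fraction remaining at end-expiration = e^(−Te/τ) = e^(−0.81/0.3391) = 0.09175 → 9.175%.

9.2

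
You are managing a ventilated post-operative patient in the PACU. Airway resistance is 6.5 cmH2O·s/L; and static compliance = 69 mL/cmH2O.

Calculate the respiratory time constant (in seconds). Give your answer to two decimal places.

0.45

τ = R × C = 6.5 × 69 mL/cmH2O = 6.5 × 0.069 L/cmH2O = 0.4485 s.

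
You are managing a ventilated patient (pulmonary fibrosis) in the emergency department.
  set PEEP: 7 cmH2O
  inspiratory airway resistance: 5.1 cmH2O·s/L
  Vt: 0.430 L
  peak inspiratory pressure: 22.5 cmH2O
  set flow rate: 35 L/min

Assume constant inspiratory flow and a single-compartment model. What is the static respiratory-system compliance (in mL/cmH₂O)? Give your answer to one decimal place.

Flow: 35 L/min ÷ 60 = 0.5833 L/s.
Equation of motion (constant flow): PIP = Vt/C + R·V̇ + PEEP.
Vt/C = PIP − R·V̇ − PEEP = 22.5 − 5.1×0.5833 − 7 = 22.5 − 2.975 − 7 = 12.525 cmH2O.
C = Vt / 12.525 = 430 / 12.525 = 34.331 mL/cmH2O.

34.3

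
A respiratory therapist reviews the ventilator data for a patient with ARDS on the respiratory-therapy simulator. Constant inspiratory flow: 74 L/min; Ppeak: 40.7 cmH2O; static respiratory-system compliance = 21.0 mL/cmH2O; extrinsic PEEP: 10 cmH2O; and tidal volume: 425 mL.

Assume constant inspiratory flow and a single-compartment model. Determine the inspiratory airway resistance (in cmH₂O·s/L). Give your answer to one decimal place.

Flow: 74 L/min ÷ 60 = 1.2333 L/s.
Equation of motion (constant flow): PIP = Vt/C + R·V̇ + PEEP.
R·V̇ = PIP − Vt/C − PEEP = 40.7 − 425/21.0 − 10 = 40.7 − 20.238 − 10 = 10.462 cmH2O.
R = 10.462 / 1.2333 = 8.483 cmH2O·s/L.

8.5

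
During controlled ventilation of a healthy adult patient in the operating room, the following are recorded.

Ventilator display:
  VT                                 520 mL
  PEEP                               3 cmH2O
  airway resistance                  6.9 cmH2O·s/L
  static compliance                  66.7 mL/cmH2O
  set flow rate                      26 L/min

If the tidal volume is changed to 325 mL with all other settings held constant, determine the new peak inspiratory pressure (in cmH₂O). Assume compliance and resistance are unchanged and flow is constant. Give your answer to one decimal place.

Flow: 26 L/min ÷ 60 = 0.4333 L/s.
PIP = Vt/C + R·V̇ + PEEP (constant-flow equation of motion).
Only the elastic term changes: ΔPIP = ΔVt / C = (325 − 520) / 66.7 = -2.924 cmH2O.
Original PIP = 520/66.7 + 6.9×0.4333 + 3 = 13.786 cmH2O; new PIP = 13.786 + (-2.924) = 10.862 cmH2O.

10.9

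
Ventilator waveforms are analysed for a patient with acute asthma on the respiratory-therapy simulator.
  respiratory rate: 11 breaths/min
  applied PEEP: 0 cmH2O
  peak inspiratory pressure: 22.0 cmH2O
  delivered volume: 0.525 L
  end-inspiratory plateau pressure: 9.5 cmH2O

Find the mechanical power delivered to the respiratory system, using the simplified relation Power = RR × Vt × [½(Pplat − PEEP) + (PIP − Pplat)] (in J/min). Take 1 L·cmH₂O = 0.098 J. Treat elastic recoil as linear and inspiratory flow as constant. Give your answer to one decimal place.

Per-breath work = Vt × [½(Pplat−PEEP) + (PIP−Pplat)] = 0.525 × [0.5×9.5 + 12.5] = 0.525 × 17.25 = 9.056 L·cmH2O.
Power = 11 × 9.056 = 99.616 L·cmH2O/min.
× 0.098 J/(L·cmH2O) → 9.762 J/min.

9.8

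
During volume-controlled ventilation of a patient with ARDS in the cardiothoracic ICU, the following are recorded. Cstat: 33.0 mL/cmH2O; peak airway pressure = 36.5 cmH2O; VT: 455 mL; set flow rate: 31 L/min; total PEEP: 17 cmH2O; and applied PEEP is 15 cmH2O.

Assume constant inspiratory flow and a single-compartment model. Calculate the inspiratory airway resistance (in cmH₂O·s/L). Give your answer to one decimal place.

Flow: 31 L/min ÷ 60 = 0.5167 L/s.
Total PEEP = 17 cmH2O (set 15 + intrinsic 2); this is the baseline alveolar pressure.
Equation of motion (constant flow): PIP = Vt/C + R·V̇ + PEEP.
R·V̇ = PIP − Vt/C − PEEP = 36.5 − 455/33.0 − 17 = 36.5 − 13.788 − 17 = 5.712 cmH2O.
R = 5.712 / 0.5167 = 11.055 cmH2O·s/L.

11.1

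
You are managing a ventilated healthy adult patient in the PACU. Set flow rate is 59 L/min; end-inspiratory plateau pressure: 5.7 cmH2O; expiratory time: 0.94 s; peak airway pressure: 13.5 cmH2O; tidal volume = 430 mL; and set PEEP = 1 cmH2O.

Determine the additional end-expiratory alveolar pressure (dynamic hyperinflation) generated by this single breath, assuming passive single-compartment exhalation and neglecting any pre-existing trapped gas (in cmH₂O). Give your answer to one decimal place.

1.3

Flow: 59 L/min ÷ 60 = 0.9833 L/s.
R = (PIP − Pplat)/V̇ = (13.5 − 5.7) / 0.9833 = 7.8/0.9833 = 7.932 cmH2O·s/L.
C = Vt/(Pplat − PEEP) = 430.0 / (5.7 − 1) = 430.0/4.7 = 91.489 mL/cmH2O.
τ = R × C = 7.932 × 0.09149 L/cmH2O = 0.7257 s.
Fraction remaining = e^(−Te/τ) = e^(−0.94/0.7257) = 0.2738; trapped volume = 430.0 × 0.2738 = 117.73 mL.
Additional alveolar pressure from trapping ≈ V_trapped / C = 117.73 / 91.489 = 1.287 cmH2O.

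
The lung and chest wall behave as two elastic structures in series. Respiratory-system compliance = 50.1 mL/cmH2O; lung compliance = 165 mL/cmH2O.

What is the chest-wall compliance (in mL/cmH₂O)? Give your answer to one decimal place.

1/Ccw = 1/Crs − 1/CL.
1/Ccw = 1/50.1 − 1/165 = 0.0139.
Ccw = 71.942 mL/cmH2O.

71.9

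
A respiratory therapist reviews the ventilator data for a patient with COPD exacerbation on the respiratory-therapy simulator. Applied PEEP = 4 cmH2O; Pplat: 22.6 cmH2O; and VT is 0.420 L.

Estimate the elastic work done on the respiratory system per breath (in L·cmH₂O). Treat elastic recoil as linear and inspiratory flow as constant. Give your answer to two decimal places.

3.91

Elastic work ≈ ½ × (Pplat − PEEP) × Vt = 0.5 × (22.6 − 4) × 0.420 L = 0.5 × 18.6 × 0.420 = 3.906 L·cmH2O.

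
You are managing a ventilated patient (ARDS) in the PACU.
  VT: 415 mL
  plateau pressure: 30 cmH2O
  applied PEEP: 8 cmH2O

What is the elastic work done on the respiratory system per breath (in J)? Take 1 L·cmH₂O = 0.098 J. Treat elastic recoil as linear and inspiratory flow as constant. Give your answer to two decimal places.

Elastic work ≈ ½ × (Pplat − PEEP) × Vt = 0.5 × (30 − 8) × 0.415 L = 0.5 × 22.0 × 0.415 = 4.565 L·cmH2O.
× 0.098 J/(L·cmH2O) → 0.4474 J.

0.45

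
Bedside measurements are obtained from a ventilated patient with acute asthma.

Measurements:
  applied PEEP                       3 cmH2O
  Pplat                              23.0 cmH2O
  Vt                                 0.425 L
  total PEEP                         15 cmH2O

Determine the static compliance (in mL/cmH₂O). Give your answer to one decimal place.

End-expiratory occlusion gives total PEEP = 15 cmH2O (intrinsic PEEP = 15 − 3 = 12). Use total PEEP for the elastic gradient.
Cstat = Vt / (Pplat − PEEPtotal) = 425 / (23.0 − 15) = 425 / 8.0 = 53.125 mL/cmH2O.

53.1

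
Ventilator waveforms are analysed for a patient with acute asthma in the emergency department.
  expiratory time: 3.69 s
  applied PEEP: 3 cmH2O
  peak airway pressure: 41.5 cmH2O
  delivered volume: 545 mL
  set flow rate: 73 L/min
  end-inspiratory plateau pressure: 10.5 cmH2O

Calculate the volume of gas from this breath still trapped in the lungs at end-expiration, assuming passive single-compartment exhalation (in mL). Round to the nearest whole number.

74

Flow: 73 L/min ÷ 60 = 1.2167 L/s.
R = (PIP − Pplat)/V̇ = (41.5 − 10.5) / 1.2167 = 31.0/1.2167 = 25.479 cmH2O·s/L.
C = Vt/(Pplat − PEEP) = 545.0 / (10.5 − 3) = 545.0/7.5 = 72.667 mL/cmH2O.
τ = R × C = 25.479 × 0.07267 L/cmH2O = 1.852 s.
Fraction remaining = e^(−Te/τ) = e^(−3.69/1.852) = 0.1364.
Trapped volume = 545.0 × 0.1364 = 74.338 mL.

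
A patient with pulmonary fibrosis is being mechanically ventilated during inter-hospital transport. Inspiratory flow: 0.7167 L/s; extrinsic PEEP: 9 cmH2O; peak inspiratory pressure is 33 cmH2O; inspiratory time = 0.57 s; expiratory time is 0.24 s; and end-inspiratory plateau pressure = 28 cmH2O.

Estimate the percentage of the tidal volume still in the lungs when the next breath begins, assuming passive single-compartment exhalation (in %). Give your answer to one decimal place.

20.2

Vt = flow × Ti = 0.7167 L/s × 0.57 s × 1000 mL/L = 408.52 mL.
R = (PIP − Pplat)/V̇ = (33 − 28) / 0.7167 = 5.0/0.7167 = 6.976 cmH2O·s/L.
C = Vt/(Pplat − PEEP) = 408.52 / (28 − 9) = 408.52/19.0 = 21.501 mL/cmH2O.
τ = R × C = 6.976 × 0.0215 L/cmH2O = 0.15 s.
Fraction remaining at end-expiration = e^(−Te/τ) = e^(−0.24/0.15) = 0.2019 → 20.19%.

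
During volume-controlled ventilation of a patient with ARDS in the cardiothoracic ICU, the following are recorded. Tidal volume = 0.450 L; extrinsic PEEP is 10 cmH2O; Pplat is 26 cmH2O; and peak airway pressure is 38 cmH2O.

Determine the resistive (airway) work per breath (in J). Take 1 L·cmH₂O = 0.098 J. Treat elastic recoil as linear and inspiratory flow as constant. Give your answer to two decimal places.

0.53

With constant inspiratory flow the resistive pressure is constant at PIP − Pplat = 38 − 26 = 12.0 cmH2O, so resistive work = 12.0 × 0.450 = 5.4 L·cmH2O.
× 0.098 J/(L·cmH2O) → 0.5292 J.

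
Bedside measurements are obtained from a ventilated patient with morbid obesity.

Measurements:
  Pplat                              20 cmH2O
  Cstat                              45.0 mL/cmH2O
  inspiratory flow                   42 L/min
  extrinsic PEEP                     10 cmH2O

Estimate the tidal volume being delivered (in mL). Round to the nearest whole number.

Vt = Cstat × (Pplat − PEEP) = 45.0 × (20 − 10) = 45.0 × 10.0 = 450.0 mL.

450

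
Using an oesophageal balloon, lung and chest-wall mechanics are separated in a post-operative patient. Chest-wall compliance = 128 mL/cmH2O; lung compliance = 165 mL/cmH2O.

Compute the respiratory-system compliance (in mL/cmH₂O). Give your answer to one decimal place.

Lung and chest wall are elastances in series: 1/Crs = 1/CL + 1/Ccw.
1/Crs = 1/165 + 1/128 = 0.01387.
Crs = 72.098 mL/cmH2O.

72.1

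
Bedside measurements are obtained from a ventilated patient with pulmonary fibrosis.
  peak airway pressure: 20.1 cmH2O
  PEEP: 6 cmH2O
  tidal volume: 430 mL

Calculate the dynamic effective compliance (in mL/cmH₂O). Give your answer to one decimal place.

Dynamic compliance = Vt / (PIP − PEEP) = 430 / (20.1 − 6) = 430 / 14.1 = 30.496 mL/cmH2O.

30.5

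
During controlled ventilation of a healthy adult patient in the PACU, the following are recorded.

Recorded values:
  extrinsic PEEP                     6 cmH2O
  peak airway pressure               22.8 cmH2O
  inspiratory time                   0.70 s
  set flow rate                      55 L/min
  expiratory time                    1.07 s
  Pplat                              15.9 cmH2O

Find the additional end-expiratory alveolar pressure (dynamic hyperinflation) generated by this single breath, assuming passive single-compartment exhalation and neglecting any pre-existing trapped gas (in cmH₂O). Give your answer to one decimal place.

Flow: 55 L/min ÷ 60 = 0.9167 L/s.
Vt = flow × Ti = 0.9167 L/s × 0.70 s × 1000 mL/L = 641.69 mL.
R = (PIP − Pplat)/V̇ = (22.8 − 15.9) / 0.9167 = 6.9/0.9167 = 7.527 cmH2O·s/L.
C = Vt/(Pplat − PEEP) = 641.69 / (15.9 − 6) = 641.69/9.9 = 64.817 mL/cmH2O.
τ = R × C = 7.527 × 0.06482 L/cmH2O = 0.4879 s.
Fraction remaining = e^(−Te/τ) = e^(−1.07/0.4879) = 0.1116; trapped volume = 641.69 × 0.1116 = 71.613 mL.
Additional alveolar pressure from trapping ≈ V_trapped / C = 71.613 / 64.817 = 1.105 cmH2O.

1.1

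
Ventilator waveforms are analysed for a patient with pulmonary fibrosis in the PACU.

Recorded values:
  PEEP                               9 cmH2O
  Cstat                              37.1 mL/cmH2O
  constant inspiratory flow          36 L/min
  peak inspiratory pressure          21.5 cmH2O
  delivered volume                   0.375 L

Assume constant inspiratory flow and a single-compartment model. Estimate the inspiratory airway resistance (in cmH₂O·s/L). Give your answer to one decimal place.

4.0

Flow: 36 L/min ÷ 60 = 0.6 L/s.
Equation of motion (constant flow): PIP = Vt/C + R·V̇ + PEEP.
R·V̇ = PIP − Vt/C − PEEP = 21.5 − 375/37.1 − 9 = 21.5 − 10.108 − 9 = 2.392 cmH2O.
R = 2.392 / 0.6 = 3.987 cmH2O·s/L.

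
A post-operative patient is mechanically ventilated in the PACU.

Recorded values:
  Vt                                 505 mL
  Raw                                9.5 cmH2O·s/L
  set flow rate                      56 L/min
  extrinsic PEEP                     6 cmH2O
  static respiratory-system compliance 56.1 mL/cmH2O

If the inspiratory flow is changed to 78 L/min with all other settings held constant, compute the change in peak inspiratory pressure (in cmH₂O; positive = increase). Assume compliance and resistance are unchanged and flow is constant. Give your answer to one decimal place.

3.5

Flow: 56 L/min ÷ 60 = 0.9333 L/s.
New flow: 78 L/min ÷ 60 = 1.3 L/s.
PIP = Vt/C + R·V̇ + PEEP (constant-flow equation of motion).
Only the resistive term changes: ΔPIP = R × ΔV̇ = 9.5 × (1.3 − 0.9333) = 9.5 × 0.3667 = 3.484 cmH2O.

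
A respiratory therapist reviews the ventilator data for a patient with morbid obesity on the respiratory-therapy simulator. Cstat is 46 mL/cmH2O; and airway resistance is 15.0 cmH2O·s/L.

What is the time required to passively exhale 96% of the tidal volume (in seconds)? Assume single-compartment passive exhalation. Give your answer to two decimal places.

2.22

τ = R × C = 15.0 × 46 mL/cmH2O = 15.0 × 0.046 L/cmH2O = 0.69 s.
Exhaled fraction f = 1 − e^(−t/τ) → t = −τ·ln(1 − f) = −0.69·ln(0.04) = 2.221 s.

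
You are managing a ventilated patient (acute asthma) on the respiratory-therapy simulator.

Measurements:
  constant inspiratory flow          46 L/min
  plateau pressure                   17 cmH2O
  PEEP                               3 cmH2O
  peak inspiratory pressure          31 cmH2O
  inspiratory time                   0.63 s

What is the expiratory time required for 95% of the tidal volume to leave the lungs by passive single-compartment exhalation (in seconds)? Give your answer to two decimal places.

Flow: 46 L/min ÷ 60 = 0.7667 L/s.
Vt = flow × Ti = 0.7667 L/s × 0.63 s × 1000 mL/L = 483.02 mL.
R = (PIP − Pplat)/V̇ = (31 − 17) / 0.7667 = 14.0/0.7667 = 18.26 cmH2O·s/L.
C = Vt/(Pplat − PEEP) = 483.02 / (17 − 3) = 483.02/14.0 = 34.501 mL/cmH2O.
τ = R × C = 18.26 × 0.0345 L/cmH2O = 0.63 s.
t = −τ·ln(1 − 0.95) = −0.63·ln(0.05) = 1.887 s.

1.89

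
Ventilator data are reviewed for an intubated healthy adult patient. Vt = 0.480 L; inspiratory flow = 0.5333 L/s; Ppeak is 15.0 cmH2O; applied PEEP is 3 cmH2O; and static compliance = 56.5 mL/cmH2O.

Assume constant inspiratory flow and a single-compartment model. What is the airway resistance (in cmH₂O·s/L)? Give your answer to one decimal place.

6.6

Equation of motion (constant flow): PIP = Vt/C + R·V̇ + PEEP.
R·V̇ = PIP − Vt/C − PEEP = 15.0 − 480/56.5 − 3 = 15.0 − 8.496 − 3 = 3.504 cmH2O.
R = 3.504 / 0.5333 = 6.57 cmH2O·s/L.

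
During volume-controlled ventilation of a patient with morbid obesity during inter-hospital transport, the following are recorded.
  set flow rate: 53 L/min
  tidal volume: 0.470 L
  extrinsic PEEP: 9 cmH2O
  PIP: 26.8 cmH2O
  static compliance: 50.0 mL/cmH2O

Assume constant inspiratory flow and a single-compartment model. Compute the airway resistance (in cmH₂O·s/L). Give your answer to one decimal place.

9.5

Flow: 53 L/min ÷ 60 = 0.8833 L/s.
Equation of motion (constant flow): PIP = Vt/C + R·V̇ + PEEP.
R·V̇ = PIP − Vt/C − PEEP = 26.8 − 470/50.0 − 9 = 26.8 − 9.4 − 9 = 8.4 cmH2O.
R = 8.4 / 0.8833 = 9.51 cmH2O·s/L.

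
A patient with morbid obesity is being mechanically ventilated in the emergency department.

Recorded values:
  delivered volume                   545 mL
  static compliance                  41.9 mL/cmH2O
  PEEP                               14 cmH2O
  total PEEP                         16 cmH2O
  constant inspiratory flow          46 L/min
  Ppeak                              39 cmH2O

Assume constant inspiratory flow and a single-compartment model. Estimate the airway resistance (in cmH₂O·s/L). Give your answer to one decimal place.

13.0

Flow: 46 L/min ÷ 60 = 0.7667 L/s.
Total PEEP = 16 cmH2O (set 14 + intrinsic 2); this is the baseline alveolar pressure.
Equation of motion (constant flow): PIP = Vt/C + R·V̇ + PEEP.
R·V̇ = PIP − Vt/C − PEEP = 39 − 545/41.9 − 16 = 39 − 13.007 − 16 = 9.993 cmH2O.
R = 9.993 / 0.7667 = 13.034 cmH2O·s/L.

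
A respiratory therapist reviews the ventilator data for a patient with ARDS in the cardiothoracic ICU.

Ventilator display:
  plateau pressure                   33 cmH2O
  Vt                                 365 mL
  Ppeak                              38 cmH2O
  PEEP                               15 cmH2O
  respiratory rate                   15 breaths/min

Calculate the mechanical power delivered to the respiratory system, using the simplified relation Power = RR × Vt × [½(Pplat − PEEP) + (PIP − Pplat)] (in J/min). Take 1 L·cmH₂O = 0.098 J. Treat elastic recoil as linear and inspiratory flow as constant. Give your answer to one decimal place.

Per-breath work = Vt × [½(Pplat−PEEP) + (PIP−Pplat)] = 0.365 × [0.5×18.0 + 5.0] = 0.365 × 14.0 = 5.11 L·cmH2O.
Power = 15 × 5.11 = 76.65 L·cmH2O/min.
× 0.098 J/(L·cmH2O) → 7.512 J/min.

7.5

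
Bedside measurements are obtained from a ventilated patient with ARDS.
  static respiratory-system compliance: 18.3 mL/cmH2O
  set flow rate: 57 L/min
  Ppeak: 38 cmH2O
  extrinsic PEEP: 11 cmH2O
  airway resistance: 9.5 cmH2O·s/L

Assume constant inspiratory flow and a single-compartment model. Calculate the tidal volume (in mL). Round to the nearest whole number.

Flow: 57 L/min ÷ 60 = 0.95 L/s.
Equation of motion (constant flow): PIP = Vt/C + R·V̇ + PEEP.
Vt/C = PIP − R·V̇ − PEEP = 38 − 9.025 − 11 = 17.975 cmH2O.
Vt = C × 17.975 = 18.3 × 17.975 = 328.94 mL.

329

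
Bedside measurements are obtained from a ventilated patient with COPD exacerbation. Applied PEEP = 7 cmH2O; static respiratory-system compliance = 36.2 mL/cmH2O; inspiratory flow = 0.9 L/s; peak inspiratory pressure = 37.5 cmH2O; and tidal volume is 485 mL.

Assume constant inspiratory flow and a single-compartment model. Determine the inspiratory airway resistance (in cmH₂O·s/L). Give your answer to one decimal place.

19.0

Equation of motion (constant flow): PIP = Vt/C + R·V̇ + PEEP.
R·V̇ = PIP − Vt/C − PEEP = 37.5 − 485/36.2 − 7 = 37.5 − 13.398 − 7 = 17.102 cmH2O.
R = 17.102 / 0.9 = 19.002 cmH2O·s/L.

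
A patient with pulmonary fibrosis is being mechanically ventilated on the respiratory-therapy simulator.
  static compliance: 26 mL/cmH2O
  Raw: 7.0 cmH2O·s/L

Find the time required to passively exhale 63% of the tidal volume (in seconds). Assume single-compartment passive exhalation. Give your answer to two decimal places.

τ = R × C = 7.0 × 26 mL/cmH2O = 7.0 × 0.026 L/cmH2O = 0.182 s.
Exhaled fraction f = 1 − e^(−t/τ) → t = −τ·ln(1 − f) = −0.182·ln(0.37) = 0.181 s.

0.18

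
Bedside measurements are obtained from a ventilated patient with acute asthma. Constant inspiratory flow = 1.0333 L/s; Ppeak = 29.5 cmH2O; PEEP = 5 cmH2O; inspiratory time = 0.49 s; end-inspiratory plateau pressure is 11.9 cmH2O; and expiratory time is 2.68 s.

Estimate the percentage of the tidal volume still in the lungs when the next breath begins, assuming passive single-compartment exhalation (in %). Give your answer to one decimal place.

Vt = flow × Ti = 1.0333 L/s × 0.49 s × 1000 mL/L = 506.32 mL.
R = (PIP − Pplat)/V̇ = (29.5 − 11.9) / 1.0333 = 17.6/1.0333 = 17.033 cmH2O·s/L.
C = Vt/(Pplat − PEEP) = 506.32 / (11.9 − 5) = 506.32/6.9 = 73.38 mL/cmH2O.
τ = R × C = 17.033 × 0.07338 L/cmH2O = 1.25 s.
Fraction remaining at end-expiration = e^(−Te/τ) = e^(−2.68/1.25) = 0.1172 → 11.72%.

11.7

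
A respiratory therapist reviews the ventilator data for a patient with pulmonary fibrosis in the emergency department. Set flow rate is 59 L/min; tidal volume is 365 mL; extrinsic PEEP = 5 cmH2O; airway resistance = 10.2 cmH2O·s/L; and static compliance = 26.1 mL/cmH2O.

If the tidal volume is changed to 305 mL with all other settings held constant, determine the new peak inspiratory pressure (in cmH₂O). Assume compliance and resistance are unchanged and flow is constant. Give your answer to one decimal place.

Flow: 59 L/min ÷ 60 = 0.9833 L/s.
PIP = Vt/C + R·V̇ + PEEP (constant-flow equation of motion).
Only the elastic term changes: ΔPIP = ΔVt / C = (305 − 365) / 26.1 = -2.299 cmH2O.
Original PIP = 365/26.1 + 10.2×0.9833 + 5 = 29.014 cmH2O; new PIP = 29.014 + (-2.299) = 26.715 cmH2O.

26.7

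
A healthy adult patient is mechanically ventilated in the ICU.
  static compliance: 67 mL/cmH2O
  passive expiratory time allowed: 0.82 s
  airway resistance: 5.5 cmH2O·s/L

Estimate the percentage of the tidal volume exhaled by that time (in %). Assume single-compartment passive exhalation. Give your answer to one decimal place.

89.2

τ = R × C = 5.5 × 67 mL/cmH2O = 5.5 × 0.067 L/cmH2O = 0.3685 s.
Passive exhalation: V(t)/V₀ = e^(−t/τ) = e^(−0.82/0.3685) = 0.108.
Fraction exhaled = 1 − 0.108 = 0.892 → 89.2%.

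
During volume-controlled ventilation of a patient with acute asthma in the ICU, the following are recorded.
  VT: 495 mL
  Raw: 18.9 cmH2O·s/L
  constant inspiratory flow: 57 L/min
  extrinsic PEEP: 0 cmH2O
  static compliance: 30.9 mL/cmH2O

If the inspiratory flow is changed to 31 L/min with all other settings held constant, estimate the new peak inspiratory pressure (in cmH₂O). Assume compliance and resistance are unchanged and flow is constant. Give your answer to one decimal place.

Flow: 57 L/min ÷ 60 = 0.95 L/s.
New flow: 31 L/min ÷ 60 = 0.5167 L/s.
PIP = Vt/C + R·V̇ + PEEP (constant-flow equation of motion).
Only the resistive term changes: ΔPIP = R × ΔV̇ = 18.9 × (0.5167 − 0.95) = 18.9 × -0.4333 = -8.189 cmH2O.
Original PIP = 495/30.9 + 18.9×0.95 + 0 = 33.974 cmH2O; new PIP = 33.974 + (-8.189) = 25.785 cmH2O.

25.8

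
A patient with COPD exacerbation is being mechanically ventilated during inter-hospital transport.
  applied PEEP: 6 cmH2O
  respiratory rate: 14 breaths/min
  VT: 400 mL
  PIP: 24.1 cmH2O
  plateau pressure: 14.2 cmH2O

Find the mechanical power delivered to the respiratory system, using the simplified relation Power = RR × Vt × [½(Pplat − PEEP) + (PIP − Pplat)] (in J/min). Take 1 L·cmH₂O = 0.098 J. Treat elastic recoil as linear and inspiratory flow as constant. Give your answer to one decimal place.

7.7

Per-breath work = Vt × [½(Pplat−PEEP) + (PIP−Pplat)] = 0.400 × [0.5×8.2 + 9.9] = 0.400 × 14.0 = 5.6 L·cmH2O.
Power = 14 × 5.6 = 78.4 L·cmH2O/min.
× 0.098 J/(L·cmH2O) → 7.683 J/min.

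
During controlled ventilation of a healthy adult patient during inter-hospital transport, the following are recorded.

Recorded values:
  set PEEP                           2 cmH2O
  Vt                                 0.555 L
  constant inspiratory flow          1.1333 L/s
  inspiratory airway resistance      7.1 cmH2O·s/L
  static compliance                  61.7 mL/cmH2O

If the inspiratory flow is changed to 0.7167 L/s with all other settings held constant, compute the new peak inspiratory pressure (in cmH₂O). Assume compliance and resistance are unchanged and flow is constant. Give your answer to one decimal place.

PIP = Vt/C + R·V̇ + PEEP (constant-flow equation of motion).
Only the resistive term changes: ΔPIP = R × ΔV̇ = 7.1 × (0.7167 − 1.1333) = 7.1 × -0.4166 = -2.958 cmH2O.
Original PIP = 555/61.7 + 7.1×1.1333 + 2 = 19.042 cmH2O; new PIP = 19.042 + (-2.958) = 16.084 cmH2O.

16.1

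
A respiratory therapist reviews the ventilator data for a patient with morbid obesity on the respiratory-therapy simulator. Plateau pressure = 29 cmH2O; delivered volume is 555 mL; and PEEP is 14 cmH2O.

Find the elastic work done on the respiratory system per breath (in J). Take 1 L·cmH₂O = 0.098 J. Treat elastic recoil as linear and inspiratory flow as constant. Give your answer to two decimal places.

0.41

Elastic work ≈ ½ × (Pplat − PEEP) × Vt = 0.5 × (29 − 14) × 0.555 L = 0.5 × 15.0 × 0.555 = 4.163 L·cmH2O.
× 0.098 J/(L·cmH2O) → 0.408 J.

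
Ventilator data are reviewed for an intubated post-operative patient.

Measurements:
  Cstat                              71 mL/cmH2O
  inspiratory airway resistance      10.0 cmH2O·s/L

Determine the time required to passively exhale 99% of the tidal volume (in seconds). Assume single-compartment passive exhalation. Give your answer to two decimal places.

3.27

τ = R × C = 10.0 × 71 mL/cmH2O = 10.0 × 0.071 L/cmH2O = 0.71 s.
Exhaled fraction f = 1 − e^(−t/τ) → t = −τ·ln(1 − f) = −0.71·ln(0.01) = 3.27 s.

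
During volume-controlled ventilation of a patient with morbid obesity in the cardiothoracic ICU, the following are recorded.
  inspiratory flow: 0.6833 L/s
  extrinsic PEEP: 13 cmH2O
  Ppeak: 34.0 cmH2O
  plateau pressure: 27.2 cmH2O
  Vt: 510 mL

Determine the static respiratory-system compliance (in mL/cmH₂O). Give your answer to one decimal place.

Cstat = Vt / (Pplat − PEEP) = 510 / (27.2 − 13) = 510 / 14.2 = 35.915 mL/cmH2O.

35.9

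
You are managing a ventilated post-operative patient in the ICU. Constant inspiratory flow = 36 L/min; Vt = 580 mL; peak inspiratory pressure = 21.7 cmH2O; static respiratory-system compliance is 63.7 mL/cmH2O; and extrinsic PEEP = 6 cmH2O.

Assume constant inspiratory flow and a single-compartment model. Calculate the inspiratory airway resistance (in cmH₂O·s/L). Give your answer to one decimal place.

11.0

Flow: 36 L/min ÷ 60 = 0.6 L/s.
Equation of motion (constant flow): PIP = Vt/C + R·V̇ + PEEP.
R·V̇ = PIP − Vt/C − PEEP = 21.7 − 580/63.7 − 6 = 21.7 − 9.105 − 6 = 6.595 cmH2O.
R = 6.595 / 0.6 = 10.992 cmH2O·s/L.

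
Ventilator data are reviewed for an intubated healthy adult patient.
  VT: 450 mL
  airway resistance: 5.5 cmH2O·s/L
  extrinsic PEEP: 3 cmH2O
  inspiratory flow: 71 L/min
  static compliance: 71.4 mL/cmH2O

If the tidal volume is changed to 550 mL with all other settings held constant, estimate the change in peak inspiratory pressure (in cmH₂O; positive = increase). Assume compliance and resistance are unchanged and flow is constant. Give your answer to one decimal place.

PIP = Vt/C + R·V̇ + PEEP (constant-flow equation of motion).
Only the elastic term changes: ΔPIP = ΔVt / C = (550 − 450) / 71.4 = 1.401 cmH2O.

1.4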